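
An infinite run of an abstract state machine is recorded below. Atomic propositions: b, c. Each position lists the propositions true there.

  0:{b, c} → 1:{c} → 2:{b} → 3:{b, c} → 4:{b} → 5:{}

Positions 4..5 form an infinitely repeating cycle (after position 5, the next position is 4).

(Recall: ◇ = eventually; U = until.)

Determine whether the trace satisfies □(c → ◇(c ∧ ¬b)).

Does not hold

c → ◇(c ∧ ¬b) must hold at every position from 0 onward. It fails at position 3, so □(c → ◇(c ∧ ¬b)) is false.
Positions where c holds: 0, 1, 3.
Check ◇(c ∧ ¬b) at each: 0→ok, 1→ok, 3→fails.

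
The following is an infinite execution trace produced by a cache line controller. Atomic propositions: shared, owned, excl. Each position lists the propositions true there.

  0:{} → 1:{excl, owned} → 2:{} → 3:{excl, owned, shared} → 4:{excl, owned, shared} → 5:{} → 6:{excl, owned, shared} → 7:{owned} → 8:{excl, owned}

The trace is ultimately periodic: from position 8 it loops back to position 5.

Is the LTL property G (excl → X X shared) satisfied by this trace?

Does not hold

excl → X X shared must hold at every position from 0 onward. It fails at position 3, so G (excl → X X shared) is false.
Positions where excl holds: 1, 3, 4, 6, 8.
Check X X shared at each: 1→ok, 3→fails, 4→ok, 6→fails, 8→ok.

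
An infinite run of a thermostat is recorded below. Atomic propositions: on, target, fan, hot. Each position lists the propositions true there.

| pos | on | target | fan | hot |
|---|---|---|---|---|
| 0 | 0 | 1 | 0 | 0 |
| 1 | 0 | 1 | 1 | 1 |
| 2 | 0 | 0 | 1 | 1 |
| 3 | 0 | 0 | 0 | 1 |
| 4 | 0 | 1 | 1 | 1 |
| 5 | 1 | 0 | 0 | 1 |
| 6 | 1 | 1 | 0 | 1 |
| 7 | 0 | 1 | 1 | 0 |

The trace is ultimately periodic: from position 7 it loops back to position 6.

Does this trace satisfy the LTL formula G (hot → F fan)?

Satisfied

hot → F fan holds at every position 0..7, and those are all positions ever visited, so G (hot → F fan) holds.
Positions where hot holds: 1, 2, 3, 4, 5, 6.
Check F fan at each: 1→ok, 2→ok, 3→ok, 4→ok, 5→ok, 6→ok.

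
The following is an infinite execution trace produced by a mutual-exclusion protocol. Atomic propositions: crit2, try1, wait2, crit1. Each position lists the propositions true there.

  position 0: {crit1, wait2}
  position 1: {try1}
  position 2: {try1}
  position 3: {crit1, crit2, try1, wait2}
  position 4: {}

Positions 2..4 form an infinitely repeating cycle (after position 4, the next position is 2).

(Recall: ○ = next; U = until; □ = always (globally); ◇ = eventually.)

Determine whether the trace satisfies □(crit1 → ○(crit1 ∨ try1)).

Violated

crit1 → ○(crit1 ∨ try1) must hold at every position from 0 onward. It fails at position 3, so □(crit1 → ○(crit1 ∨ try1)) is false.
Positions where crit1 holds: 0, 3.
Check ○(crit1 ∨ try1) at each: 0→ok, 3→fails.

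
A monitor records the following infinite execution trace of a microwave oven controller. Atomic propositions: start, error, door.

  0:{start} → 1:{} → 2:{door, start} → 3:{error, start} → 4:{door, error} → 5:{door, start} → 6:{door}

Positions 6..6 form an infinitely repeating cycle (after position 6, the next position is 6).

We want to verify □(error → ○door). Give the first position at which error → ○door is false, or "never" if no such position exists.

error → ○door holds at every position 0..6, and those are all the positions the trace ever visits, so the invariant □(error → ○door) is never violated.

never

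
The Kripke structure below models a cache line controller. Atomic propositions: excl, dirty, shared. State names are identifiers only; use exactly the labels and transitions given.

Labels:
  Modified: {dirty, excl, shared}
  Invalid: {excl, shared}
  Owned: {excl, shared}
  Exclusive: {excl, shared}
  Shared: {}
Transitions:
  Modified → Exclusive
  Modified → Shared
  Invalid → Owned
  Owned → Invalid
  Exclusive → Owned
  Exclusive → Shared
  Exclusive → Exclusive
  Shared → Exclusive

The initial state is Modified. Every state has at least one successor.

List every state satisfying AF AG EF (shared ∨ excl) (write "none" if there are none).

States satisfying AG EF (shared ∨ excl): {Modified, Invalid, Owned, Exclusive, Shared}.
States satisfying AF AG EF (shared ∨ excl): {Modified, Invalid, Owned, Exclusive, Shared}.

{Modified, Invalid, Owned, Exclusive, Shared}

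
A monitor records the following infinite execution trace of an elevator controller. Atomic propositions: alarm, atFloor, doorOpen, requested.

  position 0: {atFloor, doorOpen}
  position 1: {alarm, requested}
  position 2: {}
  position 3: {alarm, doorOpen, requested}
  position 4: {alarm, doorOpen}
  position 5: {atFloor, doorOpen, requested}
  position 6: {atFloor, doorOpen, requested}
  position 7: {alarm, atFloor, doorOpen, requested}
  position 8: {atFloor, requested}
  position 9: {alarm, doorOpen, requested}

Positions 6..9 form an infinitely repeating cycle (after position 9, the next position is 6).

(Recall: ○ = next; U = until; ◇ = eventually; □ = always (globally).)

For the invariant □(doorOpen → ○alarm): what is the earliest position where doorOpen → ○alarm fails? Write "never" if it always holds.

4

Check doorOpen → ○alarm at each position in order: 0 ✓, 1 ✓, 2 ✓, 3 ✓.
At position 4 the labels are {alarm, doorOpen} and the next position 5 has {atFloor, doorOpen, requested}, so doorOpen → ○alarm is false there. This is the first violation.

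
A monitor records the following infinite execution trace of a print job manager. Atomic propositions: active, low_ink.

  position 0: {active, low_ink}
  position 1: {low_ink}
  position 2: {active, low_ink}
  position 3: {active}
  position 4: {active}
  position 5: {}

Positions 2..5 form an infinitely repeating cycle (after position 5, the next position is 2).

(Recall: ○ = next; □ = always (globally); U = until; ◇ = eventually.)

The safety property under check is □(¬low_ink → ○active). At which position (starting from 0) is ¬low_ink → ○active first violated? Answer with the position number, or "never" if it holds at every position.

4

Check ¬low_ink → ○active at each position in order: 0 ✓, 1 ✓, 2 ✓, 3 ✓.
At position 4 the labels are {active} and the next position 5 has {}, so ¬low_ink → ○active is false there. This is the first violation.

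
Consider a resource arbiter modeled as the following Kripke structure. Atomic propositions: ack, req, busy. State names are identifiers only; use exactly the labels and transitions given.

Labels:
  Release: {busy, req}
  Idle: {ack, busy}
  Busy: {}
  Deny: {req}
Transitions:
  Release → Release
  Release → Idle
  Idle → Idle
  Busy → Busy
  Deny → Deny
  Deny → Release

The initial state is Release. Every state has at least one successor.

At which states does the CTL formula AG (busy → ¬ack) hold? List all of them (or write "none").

States satisfying busy → ¬ack: {Release, Busy, Deny}.
States satisfying AG (busy → ¬ack): {Busy}.

{Busy}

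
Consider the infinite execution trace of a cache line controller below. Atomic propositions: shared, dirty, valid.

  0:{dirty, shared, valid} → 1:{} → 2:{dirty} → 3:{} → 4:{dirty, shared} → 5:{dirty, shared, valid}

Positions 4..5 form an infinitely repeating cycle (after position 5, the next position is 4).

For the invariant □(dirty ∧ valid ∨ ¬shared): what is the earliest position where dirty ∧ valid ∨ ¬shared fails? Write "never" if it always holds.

4

Check dirty ∧ valid ∨ ¬shared at each position in order: 0 ✓, 1 ✓, 2 ✓, 3 ✓.
At position 4 the labels are {dirty, shared}, so dirty ∧ valid ∨ ¬shared is false there. This is the first violation.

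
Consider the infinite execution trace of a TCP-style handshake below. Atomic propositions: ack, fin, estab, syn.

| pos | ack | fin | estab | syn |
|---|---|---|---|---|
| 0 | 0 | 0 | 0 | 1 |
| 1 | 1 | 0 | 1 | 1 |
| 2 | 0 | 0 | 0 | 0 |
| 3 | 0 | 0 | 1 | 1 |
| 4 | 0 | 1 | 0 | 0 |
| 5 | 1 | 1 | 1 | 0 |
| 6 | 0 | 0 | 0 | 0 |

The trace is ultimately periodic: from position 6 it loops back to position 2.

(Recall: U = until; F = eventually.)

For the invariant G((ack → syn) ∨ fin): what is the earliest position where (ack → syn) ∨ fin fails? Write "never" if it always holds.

(ack → syn) ∨ fin holds at every position 0..6, and those are all the positions the trace ever visits, so the invariant G((ack → syn) ∨ fin) is never violated.

never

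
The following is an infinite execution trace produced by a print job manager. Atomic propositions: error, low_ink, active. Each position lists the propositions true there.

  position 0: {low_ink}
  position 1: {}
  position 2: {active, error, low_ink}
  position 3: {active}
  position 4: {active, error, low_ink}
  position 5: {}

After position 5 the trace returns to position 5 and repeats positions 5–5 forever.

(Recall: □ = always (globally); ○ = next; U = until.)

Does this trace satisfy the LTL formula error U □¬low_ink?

Does not hold

Walking from position 0: at position 0, □¬low_ink has not yet held and error fails, so error U □¬low_ink is false.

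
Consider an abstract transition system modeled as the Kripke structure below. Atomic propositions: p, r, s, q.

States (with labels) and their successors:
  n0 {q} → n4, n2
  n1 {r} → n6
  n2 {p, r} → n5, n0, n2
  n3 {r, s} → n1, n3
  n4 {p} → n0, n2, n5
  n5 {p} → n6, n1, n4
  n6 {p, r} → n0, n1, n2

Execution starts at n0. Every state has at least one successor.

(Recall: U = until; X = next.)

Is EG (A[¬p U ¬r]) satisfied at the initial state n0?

States satisfying A[¬p U ¬r]: {n0, n4, n5}.
States satisfying EG (A[¬p U ¬r]): {n0, n4, n5}.
n0 ∈ Sat(EG (A[¬p U ¬r])).

Yes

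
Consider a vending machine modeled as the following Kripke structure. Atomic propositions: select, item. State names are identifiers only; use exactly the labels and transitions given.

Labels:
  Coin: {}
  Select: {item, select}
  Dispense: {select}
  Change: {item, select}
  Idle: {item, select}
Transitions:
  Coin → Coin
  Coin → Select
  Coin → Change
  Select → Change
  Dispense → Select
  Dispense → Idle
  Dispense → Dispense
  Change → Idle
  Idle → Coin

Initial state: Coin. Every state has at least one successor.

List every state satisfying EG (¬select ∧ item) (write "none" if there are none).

States satisfying ¬select ∧ item: ∅.
States satisfying EG (¬select ∧ item): ∅.

none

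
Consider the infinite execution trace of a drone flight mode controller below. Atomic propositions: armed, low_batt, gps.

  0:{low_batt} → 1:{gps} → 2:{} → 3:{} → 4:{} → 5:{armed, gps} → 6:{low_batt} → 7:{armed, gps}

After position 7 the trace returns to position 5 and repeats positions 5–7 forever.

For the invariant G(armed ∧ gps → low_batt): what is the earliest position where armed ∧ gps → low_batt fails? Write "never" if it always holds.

5

Check armed ∧ gps → low_batt at each position in order: 0 ✓, 1 ✓, 2 ✓, 3 ✓, 4 ✓.
At position 5 the labels are {armed, gps}, so armed ∧ gps → low_batt is false there. This is the first violation.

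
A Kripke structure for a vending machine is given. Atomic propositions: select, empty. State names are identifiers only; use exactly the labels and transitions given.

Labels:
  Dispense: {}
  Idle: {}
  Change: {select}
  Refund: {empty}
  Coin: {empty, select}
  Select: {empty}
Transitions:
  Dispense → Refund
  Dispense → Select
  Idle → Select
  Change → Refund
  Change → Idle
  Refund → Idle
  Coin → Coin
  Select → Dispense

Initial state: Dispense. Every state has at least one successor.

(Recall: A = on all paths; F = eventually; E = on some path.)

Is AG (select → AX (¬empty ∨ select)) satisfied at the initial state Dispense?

States satisfying select → AX (¬empty ∨ select): {Dispense, Idle, Refund, Coin, Select}.
States satisfying AG (select → AX (¬empty ∨ select)): {Dispense, Idle, Refund, Coin, Select}.
Every state reachable from Dispense satisfies select → AX (¬empty ∨ select).
Dispense ∈ Sat(AG (select → AX (¬empty ∨ select))).

Satisfied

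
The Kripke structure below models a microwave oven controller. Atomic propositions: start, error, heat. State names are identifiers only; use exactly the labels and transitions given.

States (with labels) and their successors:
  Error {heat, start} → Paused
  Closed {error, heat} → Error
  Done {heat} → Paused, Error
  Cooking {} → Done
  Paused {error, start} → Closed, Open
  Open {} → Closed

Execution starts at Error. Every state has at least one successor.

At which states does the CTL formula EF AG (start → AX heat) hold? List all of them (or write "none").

States satisfying AG (start → AX heat): ∅.
States satisfying EF AG (start → AX heat): ∅.

none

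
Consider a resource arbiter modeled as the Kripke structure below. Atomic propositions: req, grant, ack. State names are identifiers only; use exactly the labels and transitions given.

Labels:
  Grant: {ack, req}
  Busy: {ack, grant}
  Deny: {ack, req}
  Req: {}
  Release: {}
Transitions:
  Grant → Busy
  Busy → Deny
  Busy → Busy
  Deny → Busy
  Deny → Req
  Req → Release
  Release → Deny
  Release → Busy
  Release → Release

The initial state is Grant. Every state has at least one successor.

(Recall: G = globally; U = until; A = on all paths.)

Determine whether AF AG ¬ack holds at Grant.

States satisfying AG ¬ack: ∅.
States satisfying AF AG ¬ack: ∅.
There is a path from Grant along which AG ¬ack never holds.
Grant ∉ Sat(AF AG ¬ack).

No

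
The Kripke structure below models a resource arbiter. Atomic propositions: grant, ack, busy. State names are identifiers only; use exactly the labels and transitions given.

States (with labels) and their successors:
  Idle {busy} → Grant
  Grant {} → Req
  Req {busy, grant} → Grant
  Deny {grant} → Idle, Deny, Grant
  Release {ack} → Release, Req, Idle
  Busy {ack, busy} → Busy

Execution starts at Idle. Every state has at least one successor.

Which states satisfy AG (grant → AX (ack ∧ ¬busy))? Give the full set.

States satisfying grant → AX (ack ∧ ¬busy): {Idle, Grant, Release, Busy}.
States satisfying AG (grant → AX (ack ∧ ¬busy)): {Busy}.

{Busy}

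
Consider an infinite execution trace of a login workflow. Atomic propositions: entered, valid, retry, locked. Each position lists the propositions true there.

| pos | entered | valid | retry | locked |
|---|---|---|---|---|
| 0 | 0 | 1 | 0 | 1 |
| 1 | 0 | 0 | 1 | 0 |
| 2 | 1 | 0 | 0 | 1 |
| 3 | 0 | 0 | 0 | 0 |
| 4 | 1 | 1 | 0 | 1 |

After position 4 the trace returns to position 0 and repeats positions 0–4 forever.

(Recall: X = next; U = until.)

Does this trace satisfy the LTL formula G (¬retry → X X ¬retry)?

Does not hold

¬retry → X X ¬retry must hold at every position from 0 onward. It fails at position 4, so G (¬retry → X X ¬retry) is false.
Positions where ¬retry holds: 0, 2, 3, 4.
Check X X ¬retry at each: 0→ok, 2→ok, 3→ok, 4→fails.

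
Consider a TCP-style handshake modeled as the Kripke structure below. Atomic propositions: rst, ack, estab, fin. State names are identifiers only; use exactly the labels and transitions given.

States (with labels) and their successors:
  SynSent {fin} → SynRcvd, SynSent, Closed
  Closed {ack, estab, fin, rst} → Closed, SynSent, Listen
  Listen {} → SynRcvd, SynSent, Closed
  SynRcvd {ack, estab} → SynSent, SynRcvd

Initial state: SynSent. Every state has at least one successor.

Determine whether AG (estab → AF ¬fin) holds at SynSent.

States satisfying estab → AF ¬fin: {SynSent, Listen, SynRcvd}.
States satisfying AG (estab → AF ¬fin): ∅.
Closed is reachable from SynSent and violates estab → AF ¬fin, so AG fails at SynSent.
SynSent ∉ Sat(AG (estab → AF ¬fin)).

Violated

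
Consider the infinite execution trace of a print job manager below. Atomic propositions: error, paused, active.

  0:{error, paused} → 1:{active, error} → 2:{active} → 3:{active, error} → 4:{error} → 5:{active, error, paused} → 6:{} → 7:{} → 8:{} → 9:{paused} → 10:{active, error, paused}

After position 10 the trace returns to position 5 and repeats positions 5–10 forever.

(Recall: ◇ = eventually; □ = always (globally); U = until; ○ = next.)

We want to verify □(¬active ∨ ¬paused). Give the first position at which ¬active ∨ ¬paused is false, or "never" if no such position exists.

5

Check ¬active ∨ ¬paused at each position in order: 0 ✓, 1 ✓, 2 ✓, 3 ✓, 4 ✓.
At position 5 the labels are {active, error, paused}, so ¬active ∨ ¬paused is false there. This is the first violation.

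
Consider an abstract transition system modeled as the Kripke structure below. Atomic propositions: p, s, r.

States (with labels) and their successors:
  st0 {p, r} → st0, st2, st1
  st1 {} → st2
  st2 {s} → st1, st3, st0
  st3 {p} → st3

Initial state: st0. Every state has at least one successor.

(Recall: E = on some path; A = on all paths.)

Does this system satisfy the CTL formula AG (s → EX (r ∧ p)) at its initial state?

States satisfying s → EX (r ∧ p): {st0, st1, st2, st3}.
States satisfying AG (s → EX (r ∧ p)): {st0, st1, st2, st3}.
Every state reachable from st0 satisfies s → EX (r ∧ p).
st0 ∈ Sat(AG (s → EX (r ∧ p))).

Satisfied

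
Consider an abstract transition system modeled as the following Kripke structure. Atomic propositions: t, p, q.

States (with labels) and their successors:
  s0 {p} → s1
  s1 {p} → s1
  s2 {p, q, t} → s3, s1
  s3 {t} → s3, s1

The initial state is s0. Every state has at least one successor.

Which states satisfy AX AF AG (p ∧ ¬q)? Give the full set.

States satisfying AF AG (p ∧ ¬q): {s0, s1}.
States satisfying AX AF AG (p ∧ ¬q): {s0, s1}.

{s0, s1}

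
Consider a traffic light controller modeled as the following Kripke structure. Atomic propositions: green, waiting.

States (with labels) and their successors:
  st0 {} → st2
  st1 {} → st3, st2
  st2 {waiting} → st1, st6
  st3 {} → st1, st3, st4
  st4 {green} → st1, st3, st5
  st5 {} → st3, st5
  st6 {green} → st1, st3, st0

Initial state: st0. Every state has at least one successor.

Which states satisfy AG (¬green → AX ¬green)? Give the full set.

none

States satisfying ¬green → AX ¬green: {st0, st1, st4, st5, st6}.
States satisfying AG (¬green → AX ¬green): ∅.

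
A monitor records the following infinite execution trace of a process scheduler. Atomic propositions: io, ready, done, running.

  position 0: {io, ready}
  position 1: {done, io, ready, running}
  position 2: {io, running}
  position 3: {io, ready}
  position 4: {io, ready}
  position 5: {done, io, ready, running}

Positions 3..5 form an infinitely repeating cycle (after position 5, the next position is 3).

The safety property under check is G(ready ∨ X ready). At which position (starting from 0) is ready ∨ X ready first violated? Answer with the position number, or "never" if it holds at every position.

ready ∨ X ready holds at every position 0..5, and those are all the positions the trace ever visits, so the invariant G(ready ∨ X ready) is never violated.

never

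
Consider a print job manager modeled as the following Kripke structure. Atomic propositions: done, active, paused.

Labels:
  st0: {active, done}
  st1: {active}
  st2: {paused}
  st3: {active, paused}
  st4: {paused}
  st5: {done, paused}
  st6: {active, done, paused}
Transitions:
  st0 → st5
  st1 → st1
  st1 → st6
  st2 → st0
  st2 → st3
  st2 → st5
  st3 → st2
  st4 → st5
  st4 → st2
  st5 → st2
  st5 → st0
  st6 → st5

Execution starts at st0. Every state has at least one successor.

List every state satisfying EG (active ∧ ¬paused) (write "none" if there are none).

{st1}

States satisfying active ∧ ¬paused: {st0, st1}.
States satisfying EG (active ∧ ¬paused): {st1}.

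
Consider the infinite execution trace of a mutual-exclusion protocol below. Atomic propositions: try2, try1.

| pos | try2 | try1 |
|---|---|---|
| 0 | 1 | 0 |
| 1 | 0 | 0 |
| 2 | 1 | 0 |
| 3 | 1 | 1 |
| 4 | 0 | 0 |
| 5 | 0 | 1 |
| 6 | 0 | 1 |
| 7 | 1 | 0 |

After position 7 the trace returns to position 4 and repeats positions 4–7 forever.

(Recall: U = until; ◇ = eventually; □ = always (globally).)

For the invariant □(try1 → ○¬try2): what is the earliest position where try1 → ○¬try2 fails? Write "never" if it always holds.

6

Check try1 → ○¬try2 at each position in order: 0 ✓, 1 ✓, 2 ✓, 3 ✓, 4 ✓, 5 ✓.
At position 6 the labels are {try1} and the next position 7 has {try2}, so try1 → ○¬try2 is false there. This is the first violation.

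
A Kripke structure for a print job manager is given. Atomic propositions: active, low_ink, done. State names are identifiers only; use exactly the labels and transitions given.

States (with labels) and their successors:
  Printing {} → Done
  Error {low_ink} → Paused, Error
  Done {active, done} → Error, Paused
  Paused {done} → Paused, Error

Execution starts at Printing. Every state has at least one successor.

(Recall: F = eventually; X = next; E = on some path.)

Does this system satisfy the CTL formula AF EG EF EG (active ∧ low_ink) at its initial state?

Does not hold

States satisfying EG EF EG (active ∧ low_ink): ∅.
States satisfying AF EG EF EG (active ∧ low_ink): ∅.
There is a path from Printing along which EG EF EG (active ∧ low_ink) never holds.
Printing ∉ Sat(AF EG EF EG (active ∧ low_ink)).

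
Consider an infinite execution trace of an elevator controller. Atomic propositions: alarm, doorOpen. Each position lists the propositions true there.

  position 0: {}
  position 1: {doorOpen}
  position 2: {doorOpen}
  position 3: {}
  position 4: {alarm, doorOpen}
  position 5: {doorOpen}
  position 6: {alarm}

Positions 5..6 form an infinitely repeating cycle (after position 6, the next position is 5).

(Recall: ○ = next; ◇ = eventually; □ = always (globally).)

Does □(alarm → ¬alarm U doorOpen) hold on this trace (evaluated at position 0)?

No

alarm → ¬alarm U doorOpen must hold at every position from 0 onward. It fails at position 6, so □(alarm → ¬alarm U doorOpen) is false.
Positions where alarm holds: 4, 6.
Check ¬alarm U doorOpen at each: 4→ok, 6→fails.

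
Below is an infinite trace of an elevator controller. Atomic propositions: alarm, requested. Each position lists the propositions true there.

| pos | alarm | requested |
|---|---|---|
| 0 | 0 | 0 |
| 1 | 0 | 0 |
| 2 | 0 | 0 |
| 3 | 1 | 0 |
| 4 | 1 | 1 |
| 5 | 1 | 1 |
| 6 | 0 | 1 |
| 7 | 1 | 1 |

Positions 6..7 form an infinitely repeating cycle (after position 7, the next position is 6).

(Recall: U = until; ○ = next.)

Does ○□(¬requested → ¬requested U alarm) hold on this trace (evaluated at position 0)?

Satisfied

The position after 0 is 1; □(¬requested → ¬requested U alarm) is true there.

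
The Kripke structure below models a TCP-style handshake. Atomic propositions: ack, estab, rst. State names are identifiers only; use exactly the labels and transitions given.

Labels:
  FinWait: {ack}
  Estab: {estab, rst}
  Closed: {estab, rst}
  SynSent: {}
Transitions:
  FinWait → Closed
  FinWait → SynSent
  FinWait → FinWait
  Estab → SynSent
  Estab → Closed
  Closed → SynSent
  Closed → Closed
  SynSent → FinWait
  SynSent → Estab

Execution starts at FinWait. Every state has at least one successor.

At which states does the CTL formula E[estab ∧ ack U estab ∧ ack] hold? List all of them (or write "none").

none

States satisfying estab ∧ ack: ∅.
States satisfying E[estab ∧ ack U estab ∧ ack]: ∅.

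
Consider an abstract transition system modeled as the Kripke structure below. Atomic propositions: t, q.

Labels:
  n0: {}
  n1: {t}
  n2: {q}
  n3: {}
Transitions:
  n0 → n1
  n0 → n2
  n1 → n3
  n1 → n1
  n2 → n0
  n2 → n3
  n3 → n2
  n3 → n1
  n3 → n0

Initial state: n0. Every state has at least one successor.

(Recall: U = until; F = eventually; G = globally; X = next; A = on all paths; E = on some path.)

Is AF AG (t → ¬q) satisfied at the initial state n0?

States satisfying AG (t → ¬q): {n0, n1, n2, n3}.
States satisfying AF AG (t → ¬q): {n0, n1, n2, n3}.
n0 ∈ Sat(AF AG (t → ¬q)).

Holds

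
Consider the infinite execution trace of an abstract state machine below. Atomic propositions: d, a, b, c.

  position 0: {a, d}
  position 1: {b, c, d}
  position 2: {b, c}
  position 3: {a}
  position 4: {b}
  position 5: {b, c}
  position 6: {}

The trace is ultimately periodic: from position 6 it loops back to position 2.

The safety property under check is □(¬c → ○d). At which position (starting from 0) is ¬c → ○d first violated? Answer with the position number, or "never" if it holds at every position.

Check ¬c → ○d at each position in order: 0 ✓, 1 ✓, 2 ✓.
At position 3 the labels are {a} and the next position 4 has {b}, so ¬c → ○d is false there. This is the first violation.

3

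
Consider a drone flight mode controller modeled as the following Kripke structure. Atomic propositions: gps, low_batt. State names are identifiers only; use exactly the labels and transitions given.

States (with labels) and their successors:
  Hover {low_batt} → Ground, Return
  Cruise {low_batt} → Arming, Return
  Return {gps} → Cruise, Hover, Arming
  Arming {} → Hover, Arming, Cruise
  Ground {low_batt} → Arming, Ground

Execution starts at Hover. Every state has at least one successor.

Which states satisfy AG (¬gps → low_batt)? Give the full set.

States satisfying ¬gps → low_batt: {Hover, Cruise, Return, Ground}.
States satisfying AG (¬gps → low_batt): ∅.

none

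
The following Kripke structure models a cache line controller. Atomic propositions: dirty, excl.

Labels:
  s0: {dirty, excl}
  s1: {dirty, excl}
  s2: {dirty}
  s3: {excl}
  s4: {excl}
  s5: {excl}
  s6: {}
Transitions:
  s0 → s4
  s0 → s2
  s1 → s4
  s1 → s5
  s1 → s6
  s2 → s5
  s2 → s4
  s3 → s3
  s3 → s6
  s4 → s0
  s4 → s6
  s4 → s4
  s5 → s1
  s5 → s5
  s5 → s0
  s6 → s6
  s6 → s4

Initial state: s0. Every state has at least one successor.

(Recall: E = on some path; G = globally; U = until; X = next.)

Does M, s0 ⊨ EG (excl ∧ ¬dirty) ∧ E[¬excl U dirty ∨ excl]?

Violated

States satisfying excl ∧ ¬dirty: {s3, s4, s5}.
States satisfying EG (excl ∧ ¬dirty): {s3, s4, s5}.
States satisfying ¬excl: {s2, s6}.
States satisfying dirty ∨ excl: {s0, s1, s2, s3, s4, s5}.
States satisfying E[¬excl U dirty ∨ excl]: {s0, s1, s2, s3, s4, s5, s6}.
States satisfying EG (excl ∧ ¬dirty) ∧ E[¬excl U dirty ∨ excl]: {s3, s4, s5}.
s0 ∉ Sat(EG (excl ∧ ¬dirty) ∧ E[¬excl U dirty ∨ excl]).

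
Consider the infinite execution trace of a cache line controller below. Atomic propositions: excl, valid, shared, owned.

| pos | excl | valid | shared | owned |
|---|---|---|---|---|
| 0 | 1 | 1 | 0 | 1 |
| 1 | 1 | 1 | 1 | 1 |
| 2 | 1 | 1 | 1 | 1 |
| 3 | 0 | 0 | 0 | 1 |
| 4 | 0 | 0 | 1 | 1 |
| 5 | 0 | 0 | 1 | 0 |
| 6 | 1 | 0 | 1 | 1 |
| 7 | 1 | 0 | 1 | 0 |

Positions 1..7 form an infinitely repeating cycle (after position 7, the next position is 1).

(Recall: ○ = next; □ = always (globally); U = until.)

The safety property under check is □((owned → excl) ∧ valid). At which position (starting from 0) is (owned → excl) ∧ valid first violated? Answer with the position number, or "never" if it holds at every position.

3

Check (owned → excl) ∧ valid at each position in order: 0 ✓, 1 ✓, 2 ✓.
At position 3 the labels are {owned}, so (owned → excl) ∧ valid is false there. This is the first violation.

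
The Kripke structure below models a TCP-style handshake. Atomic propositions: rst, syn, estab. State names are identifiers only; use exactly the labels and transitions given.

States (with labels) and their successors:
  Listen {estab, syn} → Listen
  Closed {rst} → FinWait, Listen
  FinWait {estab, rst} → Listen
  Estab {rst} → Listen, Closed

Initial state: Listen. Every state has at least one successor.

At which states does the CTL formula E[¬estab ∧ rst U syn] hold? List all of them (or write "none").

States satisfying ¬estab ∧ rst: {Closed, Estab}.
States satisfying syn: {Listen}.
States satisfying E[¬estab ∧ rst U syn]: {Listen, Closed, Estab}.

{Listen, Closed, Estab}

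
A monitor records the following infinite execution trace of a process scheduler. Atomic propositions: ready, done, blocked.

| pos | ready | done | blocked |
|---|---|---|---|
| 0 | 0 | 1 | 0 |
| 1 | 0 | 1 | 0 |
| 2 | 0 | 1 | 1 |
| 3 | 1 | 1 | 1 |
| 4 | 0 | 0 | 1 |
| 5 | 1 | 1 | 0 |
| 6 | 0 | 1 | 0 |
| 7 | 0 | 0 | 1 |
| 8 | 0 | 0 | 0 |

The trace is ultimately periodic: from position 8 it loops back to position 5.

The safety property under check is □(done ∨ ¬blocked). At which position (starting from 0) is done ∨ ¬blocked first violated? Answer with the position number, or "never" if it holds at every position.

4

Check done ∨ ¬blocked at each position in order: 0 ✓, 1 ✓, 2 ✓, 3 ✓.
At position 4 the labels are {blocked}, so done ∨ ¬blocked is false there. This is the first violation.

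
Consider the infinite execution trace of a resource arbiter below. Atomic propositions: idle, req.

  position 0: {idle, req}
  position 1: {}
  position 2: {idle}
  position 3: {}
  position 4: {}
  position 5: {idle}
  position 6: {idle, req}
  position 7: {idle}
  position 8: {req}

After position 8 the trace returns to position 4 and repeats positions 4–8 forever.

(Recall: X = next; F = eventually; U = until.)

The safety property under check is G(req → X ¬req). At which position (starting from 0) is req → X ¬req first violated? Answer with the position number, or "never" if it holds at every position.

never

req → X ¬req holds at every position 0..8, and those are all the positions the trace ever visits, so the invariant G(req → X ¬req) is never violated.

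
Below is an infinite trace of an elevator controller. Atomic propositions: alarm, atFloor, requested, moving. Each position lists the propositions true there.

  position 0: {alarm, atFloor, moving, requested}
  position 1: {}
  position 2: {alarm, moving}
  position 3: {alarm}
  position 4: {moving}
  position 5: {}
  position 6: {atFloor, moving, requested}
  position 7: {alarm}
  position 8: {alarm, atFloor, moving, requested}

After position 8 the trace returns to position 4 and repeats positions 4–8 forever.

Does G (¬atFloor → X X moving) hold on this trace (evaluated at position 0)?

¬atFloor → X X moving must hold at every position from 0 onward. It fails at position 1, so G (¬atFloor → X X moving) is false.
Positions where ¬atFloor holds: 1, 2, 3, 4, 5, 7.
Check X X moving at each: 1→fails, 2→ok, 3→fails, 4→ok, 5→fails, 7→ok.

Violated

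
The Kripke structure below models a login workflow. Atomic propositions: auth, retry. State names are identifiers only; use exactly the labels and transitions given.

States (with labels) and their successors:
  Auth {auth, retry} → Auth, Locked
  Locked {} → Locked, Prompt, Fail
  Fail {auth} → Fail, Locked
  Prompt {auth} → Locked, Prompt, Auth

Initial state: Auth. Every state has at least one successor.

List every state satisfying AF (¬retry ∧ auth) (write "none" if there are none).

States satisfying ¬retry ∧ auth: {Fail, Prompt}.
States satisfying AF (¬retry ∧ auth): {Fail, Prompt}.

{Fail, Prompt}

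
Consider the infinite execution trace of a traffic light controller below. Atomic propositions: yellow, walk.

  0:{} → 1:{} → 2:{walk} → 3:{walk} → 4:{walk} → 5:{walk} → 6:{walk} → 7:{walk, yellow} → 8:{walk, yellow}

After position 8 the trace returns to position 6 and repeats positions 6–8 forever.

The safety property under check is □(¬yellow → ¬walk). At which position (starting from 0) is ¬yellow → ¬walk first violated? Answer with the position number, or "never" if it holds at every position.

2

Check ¬yellow → ¬walk at each position in order: 0 ✓, 1 ✓.
At position 2 the labels are {walk}, so ¬yellow → ¬walk is false there. This is the first violation.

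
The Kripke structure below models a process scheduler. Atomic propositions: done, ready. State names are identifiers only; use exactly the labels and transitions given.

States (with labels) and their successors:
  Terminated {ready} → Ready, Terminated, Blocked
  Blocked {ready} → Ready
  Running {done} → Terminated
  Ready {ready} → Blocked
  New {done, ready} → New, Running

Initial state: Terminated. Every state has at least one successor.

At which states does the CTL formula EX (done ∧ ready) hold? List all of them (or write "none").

{New}

States satisfying done ∧ ready: {New}.
States satisfying EX (done ∧ ready): {New}.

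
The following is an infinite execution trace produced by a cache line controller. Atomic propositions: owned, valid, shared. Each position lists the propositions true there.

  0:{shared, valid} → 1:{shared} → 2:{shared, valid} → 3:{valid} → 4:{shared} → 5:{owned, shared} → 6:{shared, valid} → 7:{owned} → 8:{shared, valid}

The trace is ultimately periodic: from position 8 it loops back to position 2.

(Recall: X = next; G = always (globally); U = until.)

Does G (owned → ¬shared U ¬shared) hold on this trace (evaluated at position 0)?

Does not hold

owned → ¬shared U ¬shared must hold at every position from 0 onward. It fails at position 5, so G (owned → ¬shared U ¬shared) is false.
Positions where owned holds: 5, 7.
Check ¬shared U ¬shared at each: 5→fails, 7→ok.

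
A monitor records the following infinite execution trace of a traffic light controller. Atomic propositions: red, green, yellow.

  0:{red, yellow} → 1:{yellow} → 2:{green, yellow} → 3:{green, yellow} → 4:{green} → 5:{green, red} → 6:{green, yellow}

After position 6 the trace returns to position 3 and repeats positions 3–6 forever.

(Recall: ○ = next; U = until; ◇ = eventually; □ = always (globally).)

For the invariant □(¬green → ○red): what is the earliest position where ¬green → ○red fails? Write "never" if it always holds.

0

At position 0 the labels are {red, yellow} and the next position 1 has {yellow}, so ¬green → ○red is false there. This is the first violation.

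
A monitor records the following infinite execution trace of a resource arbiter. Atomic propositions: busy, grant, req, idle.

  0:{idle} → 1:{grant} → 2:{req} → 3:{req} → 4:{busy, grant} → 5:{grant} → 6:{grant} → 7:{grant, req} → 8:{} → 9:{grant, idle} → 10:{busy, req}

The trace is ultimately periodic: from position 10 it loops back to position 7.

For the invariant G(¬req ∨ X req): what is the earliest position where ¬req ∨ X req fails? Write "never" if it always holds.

3

Check ¬req ∨ X req at each position in order: 0 ✓, 1 ✓, 2 ✓.
At position 3 the labels are {req} and the next position 4 has {busy, grant}, so ¬req ∨ X req is false there. This is the first violation.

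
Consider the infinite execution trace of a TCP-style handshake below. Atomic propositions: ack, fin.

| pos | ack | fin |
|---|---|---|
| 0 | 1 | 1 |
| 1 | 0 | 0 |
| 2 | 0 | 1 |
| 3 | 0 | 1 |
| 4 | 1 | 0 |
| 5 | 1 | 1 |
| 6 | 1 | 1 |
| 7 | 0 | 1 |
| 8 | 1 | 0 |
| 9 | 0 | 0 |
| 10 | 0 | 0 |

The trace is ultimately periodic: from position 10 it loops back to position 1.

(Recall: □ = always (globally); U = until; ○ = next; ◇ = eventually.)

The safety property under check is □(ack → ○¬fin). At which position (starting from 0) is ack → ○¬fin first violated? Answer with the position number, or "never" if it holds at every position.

4

Check ack → ○¬fin at each position in order: 0 ✓, 1 ✓, 2 ✓, 3 ✓.
At position 4 the labels are {ack} and the next position 5 has {ack, fin}, so ack → ○¬fin is false there. This is the first violation.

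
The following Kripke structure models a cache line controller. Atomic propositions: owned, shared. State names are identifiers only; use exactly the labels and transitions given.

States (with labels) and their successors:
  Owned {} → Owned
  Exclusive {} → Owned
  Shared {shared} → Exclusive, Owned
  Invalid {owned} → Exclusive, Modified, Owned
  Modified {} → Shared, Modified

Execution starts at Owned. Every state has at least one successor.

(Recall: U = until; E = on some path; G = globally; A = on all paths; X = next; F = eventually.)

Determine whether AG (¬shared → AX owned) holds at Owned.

States satisfying ¬shared → AX owned: {Shared}.
States satisfying AG (¬shared → AX owned): ∅.
Owned is reachable from Owned and violates ¬shared → AX owned, so AG fails at Owned.
Owned ∉ Sat(AG (¬shared → AX owned)).

Does not hold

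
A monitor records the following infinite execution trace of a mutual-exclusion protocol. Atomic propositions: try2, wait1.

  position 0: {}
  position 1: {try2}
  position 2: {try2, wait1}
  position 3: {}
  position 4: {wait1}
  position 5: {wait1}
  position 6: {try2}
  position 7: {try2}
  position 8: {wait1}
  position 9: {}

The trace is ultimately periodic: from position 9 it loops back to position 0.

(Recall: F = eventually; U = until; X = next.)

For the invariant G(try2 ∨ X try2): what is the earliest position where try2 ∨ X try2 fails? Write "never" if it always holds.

Check try2 ∨ X try2 at each position in order: 0 ✓, 1 ✓, 2 ✓.
At position 3 the labels are {} and the next position 4 has {wait1}, so try2 ∨ X try2 is false there. This is the first violation.

3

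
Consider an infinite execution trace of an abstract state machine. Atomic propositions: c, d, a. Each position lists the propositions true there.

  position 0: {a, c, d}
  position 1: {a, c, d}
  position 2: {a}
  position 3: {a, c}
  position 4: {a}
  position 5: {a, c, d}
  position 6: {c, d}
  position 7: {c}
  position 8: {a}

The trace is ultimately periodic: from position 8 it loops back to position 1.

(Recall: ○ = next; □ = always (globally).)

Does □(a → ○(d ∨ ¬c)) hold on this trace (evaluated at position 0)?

Violated

a → ○(d ∨ ¬c) must hold at every position from 0 onward. It fails at position 2, so □(a → ○(d ∨ ¬c)) is false.
Positions where a holds: 0, 1, 2, 3, 4, 5, 8.
Check ○(d ∨ ¬c) at each: 0→ok, 1→ok, 2→fails, 3→ok, 4→ok, 5→ok, 8→ok.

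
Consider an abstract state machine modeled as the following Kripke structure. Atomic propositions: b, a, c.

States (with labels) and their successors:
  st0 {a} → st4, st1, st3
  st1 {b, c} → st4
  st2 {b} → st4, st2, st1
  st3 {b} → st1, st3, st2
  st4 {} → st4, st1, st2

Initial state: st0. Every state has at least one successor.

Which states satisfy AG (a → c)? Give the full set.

States satisfying a → c: {st1, st2, st3, st4}.
States satisfying AG (a → c): {st1, st2, st3, st4}.

{st1, st2, st3, st4}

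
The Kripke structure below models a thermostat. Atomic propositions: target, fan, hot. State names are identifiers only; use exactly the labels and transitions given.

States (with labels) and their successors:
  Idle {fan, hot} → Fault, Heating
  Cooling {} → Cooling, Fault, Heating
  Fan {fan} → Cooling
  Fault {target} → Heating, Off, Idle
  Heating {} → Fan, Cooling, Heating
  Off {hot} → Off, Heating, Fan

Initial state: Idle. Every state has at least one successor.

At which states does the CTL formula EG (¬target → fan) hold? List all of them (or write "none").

{Idle, Fault}

States satisfying ¬target → fan: {Idle, Fan, Fault}.
States satisfying EG (¬target → fan): {Idle, Fault}.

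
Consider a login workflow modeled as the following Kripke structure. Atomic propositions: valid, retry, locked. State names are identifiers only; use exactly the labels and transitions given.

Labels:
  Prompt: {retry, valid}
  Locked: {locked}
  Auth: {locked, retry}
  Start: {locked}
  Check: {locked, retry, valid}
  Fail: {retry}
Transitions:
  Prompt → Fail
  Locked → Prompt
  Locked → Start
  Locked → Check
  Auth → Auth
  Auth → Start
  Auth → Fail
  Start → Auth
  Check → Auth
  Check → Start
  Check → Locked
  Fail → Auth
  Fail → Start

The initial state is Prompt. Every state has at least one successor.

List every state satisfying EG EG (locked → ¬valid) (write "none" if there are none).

{Prompt, Locked, Auth, Start, Fail}

States satisfying EG (locked → ¬valid): {Prompt, Locked, Auth, Start, Fail}.
States satisfying EG EG (locked → ¬valid): {Prompt, Locked, Auth, Start, Fail}.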